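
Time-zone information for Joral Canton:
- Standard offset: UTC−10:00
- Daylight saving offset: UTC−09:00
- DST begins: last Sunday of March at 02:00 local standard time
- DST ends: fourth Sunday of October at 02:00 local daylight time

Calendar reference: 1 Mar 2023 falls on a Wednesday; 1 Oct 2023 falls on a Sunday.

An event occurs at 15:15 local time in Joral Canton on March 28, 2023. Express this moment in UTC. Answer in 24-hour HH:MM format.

1 March 2023 is a Wednesday, so Sundays fall on 5, 12, 19, 26; the last is March 26.
1 October 2023 is a Sunday, so the first Sunday is October 1 and the fourth is October 22.
Daylight saving runs 26 March – 22 October; March 28, 2023 is inside that window, so Joral Canton is at UTC−09:00.
15:15 local + 9h = 00:15 UTC (rolling into the next day, 29 March 2023).

00:15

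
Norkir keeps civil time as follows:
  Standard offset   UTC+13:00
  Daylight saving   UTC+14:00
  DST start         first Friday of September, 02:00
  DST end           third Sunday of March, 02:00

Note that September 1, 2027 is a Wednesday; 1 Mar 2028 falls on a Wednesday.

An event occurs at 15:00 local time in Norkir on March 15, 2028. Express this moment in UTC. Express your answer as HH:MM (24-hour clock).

1 September 2027 is a Wednesday, so the first Friday is September 3.
1 March 2028 is a Wednesday, so the first Sunday is March 5 and the third is March 19.
March 15, 2028 lies within the daylight-saving period (3 September 2027 – 19 March 2028), so Norkir is on daylight time, UTC+14:00.
15:00 local − 14h = 01:00 UTC.

01:00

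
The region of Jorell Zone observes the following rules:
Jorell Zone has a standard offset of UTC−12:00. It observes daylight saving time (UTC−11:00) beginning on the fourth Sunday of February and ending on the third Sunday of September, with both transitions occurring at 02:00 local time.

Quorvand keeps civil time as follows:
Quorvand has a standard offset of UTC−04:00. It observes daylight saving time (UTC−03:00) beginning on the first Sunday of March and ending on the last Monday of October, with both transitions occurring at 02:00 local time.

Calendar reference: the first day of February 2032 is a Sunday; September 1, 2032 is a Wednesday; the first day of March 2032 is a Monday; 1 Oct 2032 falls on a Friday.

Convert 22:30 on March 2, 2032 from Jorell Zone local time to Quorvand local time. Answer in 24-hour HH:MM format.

1 February 2032 is a Sunday, so the first Sunday is February 1 and the fourth is February 22.
1 September 2032 is a Wednesday, so the first Sunday is September 5 and the third is September 19.
March 2, 2032 lies within the daylight-saving period (22 February – 19 September), so Jorell Zone is on daylight time, UTC−11:00.
22:30 Jorell Zone + 11h = 09:30 UTC (rolling into the next day, 3 March 2032).
1 March 2032 is a Monday, so the first Sunday is March 7.
1 October 2032 is a Friday, so Mondays fall on 4, 11, 18, 25; the last is October 25.
At the standard offset (UTC−04:00), 09:30 UTC − 4h = 05:30 Quorvand standard time.
The standard-time date in Quorvand, March 3, 2032, does not fall between 7 March and 25 October, so daylight saving is not in effect and Quorvand is at UTC−04:00.
09:30 UTC − 4h = 05:30 Quorvand.

05:30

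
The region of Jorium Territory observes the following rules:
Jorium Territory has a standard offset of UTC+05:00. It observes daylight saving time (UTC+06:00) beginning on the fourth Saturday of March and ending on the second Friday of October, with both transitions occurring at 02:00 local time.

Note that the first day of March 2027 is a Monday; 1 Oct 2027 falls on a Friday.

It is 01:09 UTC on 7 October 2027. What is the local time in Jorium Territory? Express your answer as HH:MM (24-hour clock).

1 March 2027 is a Monday, so the first Saturday is March 6 and the fourth is March 27.
1 October 2027 is a Friday, so the first Friday is October 1 and the second is October 8.
At the standard offset (UTC+05:00), 01:09 UTC + 5h = 06:09 Jorium Territory standard time.
The standard-time date in Jorium Territory, 7 October 2027, falls between 27 March and 8 October, so daylight saving is in effect and Jorium Territory is at UTC+06:00.
01:09 UTC + 6h = 07:09 local.

07:09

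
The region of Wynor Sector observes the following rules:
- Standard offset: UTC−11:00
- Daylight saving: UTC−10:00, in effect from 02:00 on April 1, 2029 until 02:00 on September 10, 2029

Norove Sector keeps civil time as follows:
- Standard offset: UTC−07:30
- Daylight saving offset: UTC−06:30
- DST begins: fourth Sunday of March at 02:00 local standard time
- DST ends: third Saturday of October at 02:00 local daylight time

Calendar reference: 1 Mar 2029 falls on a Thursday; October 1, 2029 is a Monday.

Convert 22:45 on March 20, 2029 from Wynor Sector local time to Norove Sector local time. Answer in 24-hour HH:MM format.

02:15

Daylight saving runs 1 April – 10 September; March 20, 2029 is outside that window, so Wynor Sector is on standard time at UTC−11:00.
22:45 Wynor Sector + 11h = 09:45 UTC (rolling into the next day, 21 March 2029).
1 March 2029 is a Thursday, so the first Sunday is March 4 and the fourth is March 25.
1 October 2029 is a Monday, so the first Saturday is October 6 and the third is October 20.
At the standard offset (UTC−07:30), 09:45 UTC − 7h30m = 02:15 Norove Sector standard time.
The standard-time date in Norove Sector, March 21, 2029, does not fall between 25 March and 20 October, so daylight saving is not in effect and Norove Sector is at UTC−07:30.
09:45 UTC − 7h30m = 02:15 Norove Sector.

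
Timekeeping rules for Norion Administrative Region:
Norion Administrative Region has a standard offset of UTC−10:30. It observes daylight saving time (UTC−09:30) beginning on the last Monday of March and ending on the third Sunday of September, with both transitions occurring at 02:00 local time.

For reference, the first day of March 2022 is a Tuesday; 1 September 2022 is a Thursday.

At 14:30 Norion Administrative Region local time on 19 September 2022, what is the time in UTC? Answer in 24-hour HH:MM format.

1 March 2022 is a Tuesday, so Mondays fall on 7, 14, 21, 28; the last is March 28.
1 September 2022 is a Thursday, so the first Sunday is September 4 and the third is September 18.
Daylight saving runs 28 March – 18 September; 19 September 2022 is outside that window, so Norion Administrative Region is on standard time at UTC−10:30.
14:30 local + 10h30m = 01:00 UTC (rolling into the next day, 20 September 2022).

01:00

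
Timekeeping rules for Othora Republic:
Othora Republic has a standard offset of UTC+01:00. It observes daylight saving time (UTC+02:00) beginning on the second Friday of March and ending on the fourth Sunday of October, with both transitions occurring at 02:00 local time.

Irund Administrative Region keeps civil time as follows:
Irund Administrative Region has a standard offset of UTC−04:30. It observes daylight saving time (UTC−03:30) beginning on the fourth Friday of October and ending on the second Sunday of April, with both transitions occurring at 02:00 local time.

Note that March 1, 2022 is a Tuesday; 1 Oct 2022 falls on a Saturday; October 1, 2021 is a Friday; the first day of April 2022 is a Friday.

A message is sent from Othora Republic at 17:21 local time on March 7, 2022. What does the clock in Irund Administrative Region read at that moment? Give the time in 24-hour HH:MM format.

12:51

1 March 2022 is a Tuesday, so the first Friday is March 4 and the second is March 11.
1 October 2022 is a Saturday, so the first Sunday is October 2 and the fourth is October 23.
March 7, 2022 is outside the daylight-saving period (11 March – 23 October), so Othora Republic is on standard time, UTC+01:00.
17:21 Othora Republic − 1h = 16:21 UTC.
1 October 2021 is a Friday, so the first Friday is October 1 and the fourth is October 22.
1 April 2022 is a Friday, so the first Sunday is April 3 and the second is April 10.
At the standard offset (UTC−04:30), 16:21 UTC − 4h30m = 11:51 Irund Administrative Region standard time.
The standard-time date in Irund Administrative Region, March 7, 2022, falls between 22 October 2021 and 10 April 2022, so daylight saving is in effect and Irund Administrative Region is at UTC−03:30.
16:21 UTC − 3h30m = 12:51 Irund Administrative Region.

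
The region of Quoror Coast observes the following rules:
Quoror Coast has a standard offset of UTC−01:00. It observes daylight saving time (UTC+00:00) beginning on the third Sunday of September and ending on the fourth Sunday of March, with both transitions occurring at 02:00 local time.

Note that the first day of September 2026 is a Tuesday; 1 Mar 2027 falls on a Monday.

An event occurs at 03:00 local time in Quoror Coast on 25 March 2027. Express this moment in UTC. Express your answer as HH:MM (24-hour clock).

1 September 2026 is a Tuesday, so the first Sunday is September 6 and the third is September 20.
1 March 2027 is a Monday, so the first Sunday is March 7 and the fourth is March 28.
25 March 2027 falls between 20 September 2026 and 28 March 2027, so daylight saving is in effect and Quoror Coast is at UTC+00:00.
03:00 local − 0h = 03:00 UTC.

03:00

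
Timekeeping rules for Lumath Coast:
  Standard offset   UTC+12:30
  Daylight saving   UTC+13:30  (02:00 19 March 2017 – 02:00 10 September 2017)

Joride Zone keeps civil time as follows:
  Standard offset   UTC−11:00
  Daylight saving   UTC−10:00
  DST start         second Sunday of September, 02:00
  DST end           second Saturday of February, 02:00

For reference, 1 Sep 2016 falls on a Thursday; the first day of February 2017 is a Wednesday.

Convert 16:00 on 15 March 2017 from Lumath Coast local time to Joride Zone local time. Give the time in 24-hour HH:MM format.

16:30

15 March 2017 does not fall between 19 March and 10 September, so daylight saving is not in effect and Lumath Coast is at UTC+12:30.
16:00 Lumath Coast − 12h30m = 03:30 UTC.
1 September 2016 is a Thursday, so the first Sunday is September 4 and the second is September 11.
1 February 2017 is a Wednesday, so the first Saturday is February 4 and the second is February 11.
At the standard offset (UTC−11:00), 03:30 UTC − 11h = 16:30 Joride Zone standard time (rolling into the previous day, 14 March 2017).
The standard-time date in Joride Zone, 14 March 2017, is outside the daylight-saving period (11 September 2016 – 11 February 2017), so Joride Zone is on standard time, UTC−11:00.
03:30 UTC − 11h = 16:30 Joride Zone (rolling into the previous day, 14 March 2017).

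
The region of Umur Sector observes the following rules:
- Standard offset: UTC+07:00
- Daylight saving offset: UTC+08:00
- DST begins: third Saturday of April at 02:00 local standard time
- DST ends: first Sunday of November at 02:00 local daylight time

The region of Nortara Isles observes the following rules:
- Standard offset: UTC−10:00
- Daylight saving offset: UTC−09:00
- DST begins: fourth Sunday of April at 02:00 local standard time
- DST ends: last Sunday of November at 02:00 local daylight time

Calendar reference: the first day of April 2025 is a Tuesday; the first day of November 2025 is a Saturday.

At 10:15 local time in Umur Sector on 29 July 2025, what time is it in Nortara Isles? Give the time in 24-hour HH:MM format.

17:15

1 April 2025 is a Tuesday, so the first Saturday is April 5 and the third is April 19.
1 November 2025 is a Saturday, so the first Sunday is November 2.
29 July 2025 falls between 19 April and 2 November, so daylight saving is in effect and Umur Sector is at UTC+08:00.
10:15 Umur Sector − 8h = 02:15 UTC.
1 April 2025 is a Tuesday, so the first Sunday is April 6 and the fourth is April 27.
1 November 2025 is a Saturday, so Sundays fall on 2, 9, 16, 23, 30; the last is November 30.
At the standard offset (UTC−10:00), 02:15 UTC − 10h = 16:15 Nortara Isles standard time (rolling into the previous day, 28 July 2025).
The standard-time date in Nortara Isles, 28 July 2025, lies within the daylight-saving period (27 April – 30 November), so Nortara Isles is on daylight time, UTC−09:00.
02:15 UTC − 9h = 17:15 Nortara Isles (rolling into the previous day, 28 July 2025).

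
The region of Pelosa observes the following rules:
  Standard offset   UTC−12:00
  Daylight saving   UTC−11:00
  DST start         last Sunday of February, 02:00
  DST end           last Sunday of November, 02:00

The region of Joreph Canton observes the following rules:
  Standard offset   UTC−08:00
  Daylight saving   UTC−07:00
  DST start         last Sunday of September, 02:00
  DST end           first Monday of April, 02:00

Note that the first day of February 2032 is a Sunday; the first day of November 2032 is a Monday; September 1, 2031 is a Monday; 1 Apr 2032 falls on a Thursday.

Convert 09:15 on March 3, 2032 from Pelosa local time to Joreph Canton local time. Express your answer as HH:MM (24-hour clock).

13:15

1 February 2032 is a Sunday, so Sundays fall on 1, 8, 15, 22, 29; the last is February 29.
1 November 2032 is a Monday, so Sundays fall on 7, 14, 21, 28; the last is November 28.
March 3, 2032 lies within the daylight-saving period (29 February – 28 November), so Pelosa is on daylight time, UTC−11:00.
09:15 Pelosa + 11h = 20:15 UTC.
1 September 2031 is a Monday, so Sundays fall on 7, 14, 21, 28; the last is September 28.
1 April 2032 is a Thursday, so the first Monday is April 5.
At the standard offset (UTC−08:00), 20:15 UTC − 8h = 12:15 Joreph Canton standard time.
The standard-time date in Joreph Canton, March 3, 2032, falls between 28 September 2031 and 5 April 2032, so daylight saving is in effect and Joreph Canton is at UTC−07:00.
20:15 UTC − 7h = 13:15 Joreph Canton.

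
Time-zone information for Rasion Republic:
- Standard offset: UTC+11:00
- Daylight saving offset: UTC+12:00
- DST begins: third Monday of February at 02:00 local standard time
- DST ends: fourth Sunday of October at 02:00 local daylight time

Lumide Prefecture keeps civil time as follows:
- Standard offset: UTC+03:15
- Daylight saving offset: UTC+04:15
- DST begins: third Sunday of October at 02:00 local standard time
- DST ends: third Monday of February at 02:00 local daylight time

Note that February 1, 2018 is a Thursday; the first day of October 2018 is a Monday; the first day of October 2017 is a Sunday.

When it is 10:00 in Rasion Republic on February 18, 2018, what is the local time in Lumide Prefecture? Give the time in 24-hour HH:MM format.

03:15

1 February 2018 is a Thursday, so the first Monday is February 5 and the third is February 19.
1 October 2018 is a Monday, so the first Sunday is October 7 and the fourth is October 28.
February 18, 2018 does not fall between 19 February and 28 October, so daylight saving is not in effect and Rasion Republic is at UTC+11:00.
10:00 Rasion Republic − 11h = 23:00 UTC (rolling into the previous day, 17 February 2018).
1 October 2017 is a Sunday, so the first Sunday is October 1 and the third is October 15.
1 February 2018 is a Thursday, so the first Monday is February 5 and the third is February 19.
At the standard offset (UTC+03:15), 23:00 UTC + 3h15m = 02:15 Lumide Prefecture standard time (rolling into the next day, 18 February 2018).
The standard-time date in Lumide Prefecture, February 18, 2018, lies within the daylight-saving period (15 October 2017 – 19 February 2018), so Lumide Prefecture is on daylight time, UTC+04:15.
23:00 UTC + 4h15m = 03:15 Lumide Prefecture (rolling into the next day, 18 February 2018).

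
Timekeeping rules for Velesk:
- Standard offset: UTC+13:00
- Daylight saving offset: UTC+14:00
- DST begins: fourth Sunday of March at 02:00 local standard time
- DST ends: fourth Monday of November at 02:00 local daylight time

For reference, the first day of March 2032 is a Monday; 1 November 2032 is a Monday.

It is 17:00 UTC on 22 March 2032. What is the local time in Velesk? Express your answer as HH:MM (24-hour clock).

1 March 2032 is a Monday, so the first Sunday is March 7 and the fourth is March 28.
1 November 2032 is a Monday, so the first Monday is November 1 and the fourth is November 22.
At the standard offset (UTC+13:00), 17:00 UTC + 13h = 06:00 Velesk standard time (rolling into the next day, 23 March 2032).
The standard-time date in Velesk, 23 March 2032, does not fall between 28 March and 22 November, so daylight saving is not in effect and Velesk is at UTC+13:00.
17:00 UTC + 13h = 06:00 local (rolling into the next day, 23 March 2032).

06:00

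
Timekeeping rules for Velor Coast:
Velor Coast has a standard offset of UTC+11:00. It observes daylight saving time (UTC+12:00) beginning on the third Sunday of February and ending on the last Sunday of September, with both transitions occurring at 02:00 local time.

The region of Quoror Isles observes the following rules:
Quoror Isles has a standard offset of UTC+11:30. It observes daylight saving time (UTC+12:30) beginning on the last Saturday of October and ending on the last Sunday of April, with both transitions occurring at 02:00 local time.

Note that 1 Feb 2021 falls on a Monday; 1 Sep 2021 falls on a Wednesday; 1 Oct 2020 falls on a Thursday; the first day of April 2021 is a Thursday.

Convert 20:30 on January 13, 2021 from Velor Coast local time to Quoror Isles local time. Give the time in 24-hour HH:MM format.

1 February 2021 is a Monday, so the first Sunday is February 7 and the third is February 21.
1 September 2021 is a Wednesday, so Sundays fall on 5, 12, 19, 26; the last is September 26.
January 13, 2021 does not fall between 21 February and 26 September, so daylight saving is not in effect and Velor Coast is at UTC+11:00.
20:30 Velor Coast − 11h = 09:30 UTC.
1 October 2020 is a Thursday, so Saturdays fall on 3, 10, 17, 24, 31; the last is October 31.
1 April 2021 is a Thursday, so Sundays fall on 4, 11, 18, 25; the last is April 25.
At the standard offset (UTC+11:30), 09:30 UTC + 11h30m = 21:00 Quoror Isles standard time.
The standard-time date in Quoror Isles, January 13, 2021, lies within the daylight-saving period (31 October 2020 – 25 April 2021), so Quoror Isles is on daylight time, UTC+12:30.
09:30 UTC + 12h30m = 22:00 Quoror Isles.

22:00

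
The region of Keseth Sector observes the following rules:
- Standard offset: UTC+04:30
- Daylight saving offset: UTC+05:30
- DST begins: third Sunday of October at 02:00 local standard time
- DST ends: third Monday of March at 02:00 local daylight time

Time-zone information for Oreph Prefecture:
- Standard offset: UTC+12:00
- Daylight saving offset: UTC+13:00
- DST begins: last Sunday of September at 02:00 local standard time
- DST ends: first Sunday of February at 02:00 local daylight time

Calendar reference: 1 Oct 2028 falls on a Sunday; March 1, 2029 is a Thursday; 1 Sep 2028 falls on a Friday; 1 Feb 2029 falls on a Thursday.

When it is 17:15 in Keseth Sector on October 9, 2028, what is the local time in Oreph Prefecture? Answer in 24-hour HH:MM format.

1 October 2028 is a Sunday, so the first Sunday is October 1 and the third is October 15.
1 March 2029 is a Thursday, so the first Monday is March 5 and the third is March 19.
October 9, 2028 is outside the daylight-saving period (15 October 2028 – 19 March 2029), so Keseth Sector is on standard time, UTC+04:30.
17:15 Keseth Sector − 4h30m = 12:45 UTC.
1 September 2028 is a Friday, so Sundays fall on 3, 10, 17, 24; the last is September 24.
1 February 2029 is a Thursday, so the first Sunday is February 4.
At the standard offset (UTC+12:00), 12:45 UTC + 12h = 00:45 Oreph Prefecture standard time (rolling into the next day, 10 October 2028).
The standard-time date in Oreph Prefecture, October 10, 2028, lies within the daylight-saving period (24 September 2028 – 4 February 2029), so Oreph Prefecture is on daylight time, UTC+13:00.
12:45 UTC + 13h = 01:45 Oreph Prefecture (rolling into the next day, 10 October 2028).

01:45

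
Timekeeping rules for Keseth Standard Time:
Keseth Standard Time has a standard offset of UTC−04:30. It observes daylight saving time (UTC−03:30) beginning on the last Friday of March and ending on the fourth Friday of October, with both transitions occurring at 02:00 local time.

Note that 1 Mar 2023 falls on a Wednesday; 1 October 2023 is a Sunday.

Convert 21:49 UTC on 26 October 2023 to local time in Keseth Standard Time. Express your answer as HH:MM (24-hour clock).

1 March 2023 is a Wednesday, so Fridays fall on 3, 10, 17, 24, 31; the last is March 31.
1 October 2023 is a Sunday, so the first Friday is October 6 and the fourth is October 27.
At the standard offset (UTC−04:30), 21:49 UTC − 4h30m = 17:19 Keseth Standard Time standard time.
The standard-time date in Keseth Standard Time, 26 October 2023, falls between 31 March and 27 October, so daylight saving is in effect and Keseth Standard Time is at UTC−03:30.
21:49 UTC − 3h30m = 18:19 local.

18:19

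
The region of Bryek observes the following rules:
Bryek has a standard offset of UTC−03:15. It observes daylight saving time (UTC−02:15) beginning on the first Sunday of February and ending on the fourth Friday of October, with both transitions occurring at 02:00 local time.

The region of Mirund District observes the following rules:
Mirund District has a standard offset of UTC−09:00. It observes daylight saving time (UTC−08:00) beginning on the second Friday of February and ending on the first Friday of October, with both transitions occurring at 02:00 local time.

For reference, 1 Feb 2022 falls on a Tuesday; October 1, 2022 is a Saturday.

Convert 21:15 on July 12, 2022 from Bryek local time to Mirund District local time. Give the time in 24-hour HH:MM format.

1 February 2022 is a Tuesday, so the first Sunday is February 6.
1 October 2022 is a Saturday, so the first Friday is October 7 and the fourth is October 28.
Daylight saving runs 6 February – 28 October; July 12, 2022 is inside that window, so Bryek is at UTC−02:15.
21:15 Bryek + 2h15m = 23:30 UTC.
1 February 2022 is a Tuesday, so the first Friday is February 4 and the second is February 11.
1 October 2022 is a Saturday, so the first Friday is October 7.
At the standard offset (UTC−09:00), 23:30 UTC − 9h = 14:30 Mirund District standard time.
The standard-time date in Mirund District, July 12, 2022, falls between 11 February and 7 October, so daylight saving is in effect and Mirund District is at UTC−08:00.
23:30 UTC − 8h = 15:30 Mirund District.

15:30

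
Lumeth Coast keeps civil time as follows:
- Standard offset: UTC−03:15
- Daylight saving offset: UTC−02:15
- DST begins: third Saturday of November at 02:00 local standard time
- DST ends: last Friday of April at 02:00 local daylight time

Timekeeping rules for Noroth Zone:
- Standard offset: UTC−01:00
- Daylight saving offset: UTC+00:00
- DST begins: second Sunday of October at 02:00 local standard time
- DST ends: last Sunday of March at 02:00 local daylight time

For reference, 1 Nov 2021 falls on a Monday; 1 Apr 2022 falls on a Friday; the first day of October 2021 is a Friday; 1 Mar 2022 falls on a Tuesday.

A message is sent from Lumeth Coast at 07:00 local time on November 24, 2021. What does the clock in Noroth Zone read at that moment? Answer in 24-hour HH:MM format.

1 November 2021 is a Monday, so the first Saturday is November 6 and the third is November 20.
1 April 2022 is a Friday, so Fridays fall on 1, 8, 15, 22, 29; the last is April 29.
November 24, 2021 lies within the daylight-saving period (20 November 2021 – 29 April 2022), so Lumeth Coast is on daylight time, UTC−02:15.
07:00 Lumeth Coast + 2h15m = 09:15 UTC.
1 October 2021 is a Friday, so the first Sunday is October 3 and the second is October 10.
1 March 2022 is a Tuesday, so Sundays fall on 6, 13, 20, 27; the last is March 27.
At the standard offset (UTC−01:00), 09:15 UTC − 1h = 08:15 Noroth Zone standard time.
The standard-time date in Noroth Zone, November 24, 2021, lies within the daylight-saving period (10 October 2021 – 27 March 2022), so Noroth Zone is on daylight time, UTC+00:00.
09:15 UTC + 0h = 09:15 Noroth Zone.

09:15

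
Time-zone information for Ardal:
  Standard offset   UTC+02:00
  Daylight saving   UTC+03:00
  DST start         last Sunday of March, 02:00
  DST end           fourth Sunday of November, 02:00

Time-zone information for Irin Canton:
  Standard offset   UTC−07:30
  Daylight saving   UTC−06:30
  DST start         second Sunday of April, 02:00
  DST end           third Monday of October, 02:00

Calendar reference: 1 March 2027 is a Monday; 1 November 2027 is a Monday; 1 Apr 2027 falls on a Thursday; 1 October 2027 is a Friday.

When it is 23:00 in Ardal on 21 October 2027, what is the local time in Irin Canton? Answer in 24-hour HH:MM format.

12:30

1 March 2027 is a Monday, so Sundays fall on 7, 14, 21, 28; the last is March 28.
1 November 2027 is a Monday, so the first Sunday is November 7 and the fourth is November 28.
Daylight saving runs 28 March – 28 November; 21 October 2027 is inside that window, so Ardal is at UTC+03:00.
23:00 Ardal − 3h = 20:00 UTC.
1 April 2027 is a Thursday, so the first Sunday is April 4 and the second is April 11.
1 October 2027 is a Friday, so the first Monday is October 4 and the third is October 18.
At the standard offset (UTC−07:30), 20:00 UTC − 7h30m = 12:30 Irin Canton standard time.
Daylight saving runs 11 April – 18 October; the standard-time date in Irin Canton, 21 October 2027, is outside that window, so Irin Canton is on standard time at UTC−07:30.
20:00 UTC − 7h30m = 12:30 Irin Canton.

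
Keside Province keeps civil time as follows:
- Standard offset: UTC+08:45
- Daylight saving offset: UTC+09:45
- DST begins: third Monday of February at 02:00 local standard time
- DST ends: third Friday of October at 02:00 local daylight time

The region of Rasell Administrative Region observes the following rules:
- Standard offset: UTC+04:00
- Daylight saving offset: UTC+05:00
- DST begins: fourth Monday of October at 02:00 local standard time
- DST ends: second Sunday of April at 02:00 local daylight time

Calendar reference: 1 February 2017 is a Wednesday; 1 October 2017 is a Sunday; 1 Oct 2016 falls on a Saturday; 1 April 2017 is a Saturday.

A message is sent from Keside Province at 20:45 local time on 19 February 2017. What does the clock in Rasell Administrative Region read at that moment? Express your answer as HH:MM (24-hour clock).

1 February 2017 is a Wednesday, so the first Monday is February 6 and the third is February 20.
1 October 2017 is a Sunday, so the first Friday is October 6 and the third is October 20.
19 February 2017 does not fall between 20 February and 20 October, so daylight saving is not in effect and Keside Province is at UTC+08:45.
20:45 Keside Province − 8h45m = 12:00 UTC.
1 October 2016 is a Saturday, so the first Monday is October 3 and the fourth is October 24.
1 April 2017 is a Saturday, so the first Sunday is April 2 and the second is April 9.
At the standard offset (UTC+04:00), 12:00 UTC + 4h = 16:00 Rasell Administrative Region standard time.
Daylight saving runs 24 October 2016 – 9 April 2017; the standard-time date in Rasell Administrative Region, 19 February 2017, is inside that window, so Rasell Administrative Region is at UTC+05:00.
12:00 UTC + 5h = 17:00 Rasell Administrative Region.

17:00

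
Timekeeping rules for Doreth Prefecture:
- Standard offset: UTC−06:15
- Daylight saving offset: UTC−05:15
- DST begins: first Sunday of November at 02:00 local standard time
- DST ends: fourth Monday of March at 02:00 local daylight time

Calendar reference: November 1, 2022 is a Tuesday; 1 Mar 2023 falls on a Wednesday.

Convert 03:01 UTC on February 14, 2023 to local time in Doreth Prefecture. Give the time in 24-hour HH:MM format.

1 November 2022 is a Tuesday, so the first Sunday is November 6.
1 March 2023 is a Wednesday, so the first Monday is March 6 and the fourth is March 27.
At the standard offset (UTC−06:15), 03:01 UTC − 6h15m = 20:46 Doreth Prefecture standard time (rolling into the previous day, 13 February 2023).
The standard-time date in Doreth Prefecture, February 13, 2023, falls between 6 November 2022 and 27 March 2023, so daylight saving is in effect and Doreth Prefecture is at UTC−05:15.
03:01 UTC − 5h15m = 21:46 local (rolling into the previous day, 13 February 2023).

21:46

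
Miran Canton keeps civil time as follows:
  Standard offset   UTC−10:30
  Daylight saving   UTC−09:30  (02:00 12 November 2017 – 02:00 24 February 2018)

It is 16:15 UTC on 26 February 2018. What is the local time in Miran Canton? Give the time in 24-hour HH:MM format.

05:45

At the standard offset (UTC−10:30), 16:15 UTC − 10h30m = 05:45 Miran Canton standard time.
The standard-time date in Miran Canton, 26 February 2018, does not fall between 12 November 2017 and 24 February 2018, so daylight saving is not in effect and Miran Canton is at UTC−10:30.
16:15 UTC − 10h30m = 05:45 local.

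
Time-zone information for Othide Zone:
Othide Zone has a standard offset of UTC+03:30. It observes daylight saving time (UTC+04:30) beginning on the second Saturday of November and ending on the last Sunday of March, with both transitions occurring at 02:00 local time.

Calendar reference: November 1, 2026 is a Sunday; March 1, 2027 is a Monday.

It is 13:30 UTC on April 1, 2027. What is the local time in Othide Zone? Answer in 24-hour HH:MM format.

17:00

1 November 2026 is a Sunday, so the first Saturday is November 7 and the second is November 14.
1 March 2027 is a Monday, so Sundays fall on 7, 14, 21, 28; the last is March 28.
At the standard offset (UTC+03:30), 13:30 UTC + 3h30m = 17:00 Othide Zone standard time.
The standard-time date in Othide Zone, April 1, 2027, is outside the daylight-saving period (14 November 2026 – 28 March 2027), so Othide Zone is on standard time, UTC+03:30.
13:30 UTC + 3h30m = 17:00 local.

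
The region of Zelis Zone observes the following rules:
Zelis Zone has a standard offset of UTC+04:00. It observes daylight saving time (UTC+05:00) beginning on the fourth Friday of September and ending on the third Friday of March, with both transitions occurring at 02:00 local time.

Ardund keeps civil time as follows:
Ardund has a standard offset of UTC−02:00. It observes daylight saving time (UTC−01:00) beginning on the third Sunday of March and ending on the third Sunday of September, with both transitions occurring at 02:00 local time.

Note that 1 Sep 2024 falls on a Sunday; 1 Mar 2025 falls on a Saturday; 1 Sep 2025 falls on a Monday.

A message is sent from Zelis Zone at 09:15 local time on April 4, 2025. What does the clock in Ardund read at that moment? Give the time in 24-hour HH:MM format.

04:15

1 September 2024 is a Sunday, so the first Friday is September 6 and the fourth is September 27.
1 March 2025 is a Saturday, so the first Friday is March 7 and the third is March 21.
Daylight saving runs 27 September 2024 – 21 March 2025; April 4, 2025 is outside that window, so Zelis Zone is on standard time at UTC+04:00.
09:15 Zelis Zone − 4h = 05:15 UTC.
1 March 2025 is a Saturday, so the first Sunday is March 2 and the third is March 16.
1 September 2025 is a Monday, so the first Sunday is September 7 and the third is September 21.
At the standard offset (UTC−02:00), 05:15 UTC − 2h = 03:15 Ardund standard time.
Daylight saving runs 16 March – 21 September; the standard-time date in Ardund, April 4, 2025, is inside that window, so Ardund is at UTC−01:00.
05:15 UTC − 1h = 04:15 Ardund.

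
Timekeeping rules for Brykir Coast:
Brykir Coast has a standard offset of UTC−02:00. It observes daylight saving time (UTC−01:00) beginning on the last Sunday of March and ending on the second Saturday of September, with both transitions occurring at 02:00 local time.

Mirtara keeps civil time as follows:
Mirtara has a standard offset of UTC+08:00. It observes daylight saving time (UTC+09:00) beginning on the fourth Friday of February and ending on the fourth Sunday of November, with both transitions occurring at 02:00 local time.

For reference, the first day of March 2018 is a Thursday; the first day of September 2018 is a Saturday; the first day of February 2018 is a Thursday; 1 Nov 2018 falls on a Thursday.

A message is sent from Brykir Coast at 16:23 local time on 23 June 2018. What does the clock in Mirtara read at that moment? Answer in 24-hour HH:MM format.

1 March 2018 is a Thursday, so Sundays fall on 4, 11, 18, 25; the last is March 25.
1 September 2018 is a Saturday, so the first Saturday is September 1 and the second is September 8.
Daylight saving runs 25 March – 8 September; 23 June 2018 is inside that window, so Brykir Coast is at UTC−01:00.
16:23 Brykir Coast + 1h = 17:23 UTC.
1 February 2018 is a Thursday, so the first Friday is February 2 and the fourth is February 23.
1 November 2018 is a Thursday, so the first Sunday is November 4 and the fourth is November 25.
At the standard offset (UTC+08:00), 17:23 UTC + 8h = 01:23 Mirtara standard time (rolling into the next day, 24 June 2018).
The standard-time date in Mirtara, 24 June 2018, lies within the daylight-saving period (23 February – 25 November), so Mirtara is on daylight time, UTC+09:00.
17:23 UTC + 9h = 02:23 Mirtara (rolling into the next day, 24 June 2018).

02:23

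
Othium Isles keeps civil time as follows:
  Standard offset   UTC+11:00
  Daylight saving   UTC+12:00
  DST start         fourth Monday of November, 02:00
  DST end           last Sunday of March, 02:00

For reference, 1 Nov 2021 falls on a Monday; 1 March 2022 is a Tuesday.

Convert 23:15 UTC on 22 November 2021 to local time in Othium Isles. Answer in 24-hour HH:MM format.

11:15

1 November 2021 is a Monday, so the first Monday is November 1 and the fourth is November 22.
1 March 2022 is a Tuesday, so Sundays fall on 6, 13, 20, 27; the last is March 27.
At the standard offset (UTC+11:00), 23:15 UTC + 11h = 10:15 Othium Isles standard time (rolling into the next day, 23 November 2021).
Daylight saving runs 22 November 2021 – 27 March 2022; the standard-time date in Othium Isles, 23 November 2021, is inside that window, so Othium Isles is at UTC+12:00.
23:15 UTC + 12h = 11:15 local (rolling into the next day, 23 November 2021).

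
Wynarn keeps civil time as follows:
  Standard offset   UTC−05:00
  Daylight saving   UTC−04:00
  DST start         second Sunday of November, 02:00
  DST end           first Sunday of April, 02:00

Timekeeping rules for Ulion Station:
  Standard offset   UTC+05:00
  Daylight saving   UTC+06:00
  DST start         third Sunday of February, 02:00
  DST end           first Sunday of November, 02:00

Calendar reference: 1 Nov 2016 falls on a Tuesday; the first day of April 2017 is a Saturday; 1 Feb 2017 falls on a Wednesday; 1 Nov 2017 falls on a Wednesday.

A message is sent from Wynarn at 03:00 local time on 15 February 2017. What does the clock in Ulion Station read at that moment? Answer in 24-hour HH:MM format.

12:00

1 November 2016 is a Tuesday, so the first Sunday is November 6 and the second is November 13.
1 April 2017 is a Saturday, so the first Sunday is April 2.
Daylight saving runs 13 November 2016 – 2 April 2017; 15 February 2017 is inside that window, so Wynarn is at UTC−04:00.
03:00 Wynarn + 4h = 07:00 UTC.
1 February 2017 is a Wednesday, so the first Sunday is February 5 and the third is February 19.
1 November 2017 is a Wednesday, so the first Sunday is November 5.
At the standard offset (UTC+05:00), 07:00 UTC + 5h = 12:00 Ulion Station standard time.
The standard-time date in Ulion Station, 15 February 2017, does not fall between 19 February and 5 November, so daylight saving is not in effect and Ulion Station is at UTC+05:00.
07:00 UTC + 5h = 12:00 Ulion Station.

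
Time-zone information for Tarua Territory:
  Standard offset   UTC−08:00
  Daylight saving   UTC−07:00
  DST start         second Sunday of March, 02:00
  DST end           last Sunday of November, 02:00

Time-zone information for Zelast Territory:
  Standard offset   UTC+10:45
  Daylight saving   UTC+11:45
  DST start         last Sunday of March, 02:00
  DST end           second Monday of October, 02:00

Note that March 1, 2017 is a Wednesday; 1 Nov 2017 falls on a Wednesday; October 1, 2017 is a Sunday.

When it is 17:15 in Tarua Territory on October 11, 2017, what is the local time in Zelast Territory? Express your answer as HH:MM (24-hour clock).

11:00

1 March 2017 is a Wednesday, so the first Sunday is March 5 and the second is March 12.
1 November 2017 is a Wednesday, so Sundays fall on 5, 12, 19, 26; the last is November 26.
October 11, 2017 lies within the daylight-saving period (12 March – 26 November), so Tarua Territory is on daylight time, UTC−07:00.
17:15 Tarua Territory + 7h = 00:15 UTC (rolling into the next day, 12 October 2017).
1 March 2017 is a Wednesday, so Sundays fall on 5, 12, 19, 26; the last is March 26.
1 October 2017 is a Sunday, so the first Monday is October 2 and the second is October 9.
At the standard offset (UTC+10:45), 00:15 UTC + 10h45m = 11:00 Zelast Territory standard time.
The standard-time date in Zelast Territory, October 12, 2017, is outside the daylight-saving period (26 March – 9 October), so Zelast Territory is on standard time, UTC+10:45.
00:15 UTC + 10h45m = 11:00 Zelast Territory.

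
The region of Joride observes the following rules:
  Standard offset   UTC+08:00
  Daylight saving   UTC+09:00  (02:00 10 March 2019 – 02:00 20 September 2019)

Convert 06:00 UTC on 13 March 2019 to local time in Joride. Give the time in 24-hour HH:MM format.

At the standard offset (UTC+08:00), 06:00 UTC + 8h = 14:00 Joride standard time.
Daylight saving runs 10 March – 20 September; the standard-time date in Joride, 13 March 2019, is inside that window, so Joride is at UTC+09:00.
06:00 UTC + 9h = 15:00 local.

15:00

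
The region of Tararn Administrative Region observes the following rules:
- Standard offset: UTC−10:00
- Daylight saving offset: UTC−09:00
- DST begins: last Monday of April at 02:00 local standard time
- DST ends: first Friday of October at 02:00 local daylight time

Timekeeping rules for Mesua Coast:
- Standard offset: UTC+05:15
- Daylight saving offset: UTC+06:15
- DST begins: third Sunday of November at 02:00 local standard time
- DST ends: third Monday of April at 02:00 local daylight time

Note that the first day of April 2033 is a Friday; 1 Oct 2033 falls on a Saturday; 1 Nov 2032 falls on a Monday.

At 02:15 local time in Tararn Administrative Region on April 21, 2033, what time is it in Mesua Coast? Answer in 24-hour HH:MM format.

17:30

1 April 2033 is a Friday, so Mondays fall on 4, 11, 18, 25; the last is April 25.
1 October 2033 is a Saturday, so the first Friday is October 7.
Daylight saving runs 25 April – 7 October; April 21, 2033 is outside that window, so Tararn Administrative Region is on standard time at UTC−10:00.
02:15 Tararn Administrative Region + 10h = 12:15 UTC.
1 November 2032 is a Monday, so the first Sunday is November 7 and the third is November 21.
1 April 2033 is a Friday, so the first Monday is April 4 and the third is April 18.
At the standard offset (UTC+05:15), 12:15 UTC + 5h15m = 17:30 Mesua Coast standard time.
The standard-time date in Mesua Coast, April 21, 2033, does not fall between 21 November 2032 and 18 April 2033, so daylight saving is not in effect and Mesua Coast is at UTC+05:15.
12:15 UTC + 5h15m = 17:30 Mesua Coast.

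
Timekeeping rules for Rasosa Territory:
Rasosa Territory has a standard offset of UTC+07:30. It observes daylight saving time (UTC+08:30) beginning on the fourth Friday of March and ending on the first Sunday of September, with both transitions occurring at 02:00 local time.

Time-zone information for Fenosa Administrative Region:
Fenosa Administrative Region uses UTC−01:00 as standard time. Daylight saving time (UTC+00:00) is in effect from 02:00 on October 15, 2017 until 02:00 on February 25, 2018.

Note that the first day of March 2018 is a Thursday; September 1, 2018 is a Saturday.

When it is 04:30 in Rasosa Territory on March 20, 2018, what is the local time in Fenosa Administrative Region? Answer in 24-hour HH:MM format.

1 March 2018 is a Thursday, so the first Friday is March 2 and the fourth is March 23.
1 September 2018 is a Saturday, so the first Sunday is September 2.
Daylight saving runs 23 March – 2 September; March 20, 2018 is outside that window, so Rasosa Territory is on standard time at UTC+07:30.
04:30 Rasosa Territory − 7h30m = 21:00 UTC (rolling into the previous day, 19 March 2018).
At the standard offset (UTC−01:00), 21:00 UTC − 1h = 20:00 Fenosa Administrative Region standard time.
The standard-time date in Fenosa Administrative Region, March 19, 2018, does not fall between 15 October 2017 and 25 February 2018, so daylight saving is not in effect and Fenosa Administrative Region is at UTC−01:00.
21:00 UTC − 1h = 20:00 Fenosa Administrative Region.

20:00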